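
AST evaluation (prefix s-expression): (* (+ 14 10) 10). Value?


Evaluate inner: (+ 14 10) = 24
Evaluate root: (* 24 10) = 240
Result: 240


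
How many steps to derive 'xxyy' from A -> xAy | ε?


Derivation: A => xAy => xxAyy => xxyy
Steps: 3


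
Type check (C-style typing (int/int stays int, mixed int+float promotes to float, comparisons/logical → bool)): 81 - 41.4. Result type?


Operand types: int - float
Rule: mixed int/float promotes to float; int/int stays int
Result type: float


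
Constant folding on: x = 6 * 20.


6 * 20 = 120 at compile time
Optimized: x = 120


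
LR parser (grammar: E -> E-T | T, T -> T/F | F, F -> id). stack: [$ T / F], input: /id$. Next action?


handle 'T/F' on top
Action: reduce (T -> T/F)


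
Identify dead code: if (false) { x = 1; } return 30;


condition is constant false, so the whole block is unreachable
Dead: 'if (false) { x = 1; }'


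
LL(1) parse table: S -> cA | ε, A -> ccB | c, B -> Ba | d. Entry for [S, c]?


For [S, c]: 'c' ∈ FIRST(cA)
Entry: S -> cA


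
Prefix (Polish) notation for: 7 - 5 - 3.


left-to-right (same/higher precedence on left): tree is (- (- 7 5) 3)
Prefix: - - 7 5 3


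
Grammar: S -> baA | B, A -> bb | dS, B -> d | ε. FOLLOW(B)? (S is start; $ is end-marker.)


$ ∈ FOLLOW(S). For each A -> αBβ: add FIRST(β)\{ε} to FOLLOW(B); if β nullable, add FOLLOW(A).
FOLLOW(B) = {$}


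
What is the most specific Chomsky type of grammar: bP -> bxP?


LHS has context (more than one symbol) and |LHS| ≤ |RHS|
Classification: Type 1 (Context-Sensitive)


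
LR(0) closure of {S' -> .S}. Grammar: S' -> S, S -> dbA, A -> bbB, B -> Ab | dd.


Start: S' -> .S
For each item with dot before a nonterminal B, add B -> .γ for every B-production
Closure: [S' -> .S, S -> .dbA]


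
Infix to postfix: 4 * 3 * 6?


Left to right (same or higher precedence on left)
Postfix: 4 3 * 6 *


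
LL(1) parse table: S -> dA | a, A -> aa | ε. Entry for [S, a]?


For [S, a]: 'a' ∈ FIRST(a)
Entry: S -> a


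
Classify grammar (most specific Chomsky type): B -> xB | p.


Right-linear: every RHS is a terminal or a terminal followed by one nonterminal
Classification: Type 3 (Regular)


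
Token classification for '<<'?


Pattern: operator symbol
Type: OPERATOR


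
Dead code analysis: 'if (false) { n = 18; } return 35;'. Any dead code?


condition is constant false, so the whole block is unreachable
Dead: 'if (false) { n = 18; }'


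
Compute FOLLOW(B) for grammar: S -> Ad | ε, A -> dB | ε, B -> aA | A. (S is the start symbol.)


$ ∈ FOLLOW(S). For each A -> αBβ: add FIRST(β)\{ε} to FOLLOW(B); if β nullable, add FOLLOW(A).
FOLLOW(B) = {d}


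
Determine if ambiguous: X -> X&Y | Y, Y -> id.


precedence layered via separate nonterminal Y: deterministic
Unambiguous


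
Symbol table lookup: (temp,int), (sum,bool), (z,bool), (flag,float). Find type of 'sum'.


Lookup 'sum' → type bool


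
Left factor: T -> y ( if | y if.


Common prefix: 'y'
Factored: T -> y T', T' -> ( if | if


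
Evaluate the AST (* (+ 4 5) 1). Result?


Evaluate inner: (+ 4 5) = 9
Evaluate root: (* 9 1) = 9
Result: 9


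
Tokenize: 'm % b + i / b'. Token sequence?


Scan left to right, longest-match per lexeme
Tokens: ID(m), OP(%), ID(b), OP(+), ID(i), OP(/), ID(b)


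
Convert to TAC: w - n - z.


Break into single-operator statements:
t1 = w - n
t2 = t1 - z


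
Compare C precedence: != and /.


'/' is multiplicative (level 10); '!=' is equality (level 6)
Higher level binds tighter
'/' has higher precedence than '!='


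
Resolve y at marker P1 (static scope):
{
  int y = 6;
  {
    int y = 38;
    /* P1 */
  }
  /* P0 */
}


y declared in the same block as P1
y = 38


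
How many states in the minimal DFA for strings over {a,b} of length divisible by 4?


Track length mod 4: states 0..3, accept at 0
Minimal DFA: 4 states


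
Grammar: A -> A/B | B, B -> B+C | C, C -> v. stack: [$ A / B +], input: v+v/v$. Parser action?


no handle; shift 'v'
Action: shift


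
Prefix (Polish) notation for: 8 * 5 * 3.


left-to-right (same/higher precedence on left): tree is (* (* 8 5) 3)
Prefix: * * 8 5 3


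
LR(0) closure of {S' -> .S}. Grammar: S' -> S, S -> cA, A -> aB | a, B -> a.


Start: S' -> .S
For each item with dot before a nonterminal B, add B -> .γ for every B-production
Closure: [S' -> .S, S -> .cA]


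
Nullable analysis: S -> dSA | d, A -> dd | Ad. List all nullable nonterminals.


A nonterminal is nullable iff some alternative derives ε (directly, or every symbol in it is nullable)
Nullable: {}


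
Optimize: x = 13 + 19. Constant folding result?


13 + 19 = 32 at compile time
Optimized: x = 32


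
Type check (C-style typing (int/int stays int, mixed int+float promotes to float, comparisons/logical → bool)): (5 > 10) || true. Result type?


Operand types: bool || bool
Rule: logical operators take bool operands and yield bool
Result type: bool


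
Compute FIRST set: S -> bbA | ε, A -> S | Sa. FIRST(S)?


Per alternative of S: FIRST(bbA) = {b}; FIRST(ε) = {ε}
FIRST(S) = {b, ε}


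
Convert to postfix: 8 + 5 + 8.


Left to right (same or higher precedence on left)
Postfix: 8 5 + 8 +


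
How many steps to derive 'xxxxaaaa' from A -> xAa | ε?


Derivation: A => xAa => xxAaa => xxxAaaa => xxxxAaaaa => xxxxaaaa
Steps: 5


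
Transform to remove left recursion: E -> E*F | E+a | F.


Left-recursive alternatives: E*F, E+a; non-recursive: F
Introduce E': E -> FE', E' -> *FE' | +aE' | ε


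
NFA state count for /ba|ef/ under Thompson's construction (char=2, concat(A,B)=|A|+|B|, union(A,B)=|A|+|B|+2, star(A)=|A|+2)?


Syntax tree has 4 char leaf(s), 1 union(s), 0 star(s)
chars contribute 4×2 = 8; each union adds +2; each star adds +2
Total: 8 + 2 + 0 = 10 states


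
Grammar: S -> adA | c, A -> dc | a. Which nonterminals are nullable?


A nonterminal is nullable iff some alternative derives ε (directly, or every symbol in it is nullable)
Nullable: {}


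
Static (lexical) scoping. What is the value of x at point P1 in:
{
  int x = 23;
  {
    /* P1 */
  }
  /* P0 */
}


P1's block does not declare x; resolves to the enclosing declaration at depth 0
x = 23


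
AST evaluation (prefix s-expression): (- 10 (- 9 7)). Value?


Evaluate inner: (- 9 7) = 2
Evaluate root: (- 10 2) = 8
Result: 8


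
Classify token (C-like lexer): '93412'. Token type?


Pattern: digits only
Type: INTEGER_LITERAL


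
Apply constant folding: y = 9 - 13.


9 - 13 = -4 at compile time
Optimized: y = -4


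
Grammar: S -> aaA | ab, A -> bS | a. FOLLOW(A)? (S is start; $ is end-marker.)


$ ∈ FOLLOW(S). For each A -> αBβ: add FIRST(β)\{ε} to FOLLOW(B); if β nullable, add FOLLOW(A).
FOLLOW(A) = {$}


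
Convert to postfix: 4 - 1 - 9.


Left to right (same or higher precedence on left)
Postfix: 4 1 - 9 -


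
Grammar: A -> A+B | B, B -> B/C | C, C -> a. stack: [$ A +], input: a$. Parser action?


no handle ('A+' is not any RHS); shift 'a'
Action: shift


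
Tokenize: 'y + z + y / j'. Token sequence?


Scan left to right, longest-match per lexeme
Tokens: ID(y), OP(+), ID(z), OP(+), ID(y), OP(/), ID(j)


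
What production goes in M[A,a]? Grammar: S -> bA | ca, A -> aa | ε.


For [A, a]: 'a' ∈ FIRST(aa)
Entry: A -> aa


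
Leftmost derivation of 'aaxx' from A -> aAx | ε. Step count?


Derivation: A => aAx => aaAxx => aaxx
Steps: 3


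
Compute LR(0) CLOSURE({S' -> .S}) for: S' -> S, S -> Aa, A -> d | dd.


Start: S' -> .S
For each item with dot before a nonterminal B, add B -> .γ for every B-production
Closure: [S' -> .S, S -> .Aa, A -> .d, A -> .dd]


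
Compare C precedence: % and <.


'%' is multiplicative (level 10); '<' is relational (level 7)
Higher level binds tighter
'%' has higher precedence than '<'


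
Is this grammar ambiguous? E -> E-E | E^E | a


'a-a^a' has two parse trees (no precedence encoded between - and ^)
Ambiguous


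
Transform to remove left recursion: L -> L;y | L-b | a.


Left-recursive alternatives: L;y, L-b; non-recursive: a
Introduce L': L -> aL', L' -> ;yL' | -bL' | ε


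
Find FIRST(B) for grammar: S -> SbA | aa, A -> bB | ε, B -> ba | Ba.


Per alternative of B: FIRST(ba) = {b}; FIRST(Ba) = {b}
FIRST(B) = {b}


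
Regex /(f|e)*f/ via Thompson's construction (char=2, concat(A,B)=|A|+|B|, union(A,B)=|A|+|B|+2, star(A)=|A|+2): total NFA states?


Syntax tree has 3 char leaf(s), 1 union(s), 1 star(s)
chars contribute 3×2 = 6; each union adds +2; each star adds +2
Total: 6 + 2 + 2 = 10 states


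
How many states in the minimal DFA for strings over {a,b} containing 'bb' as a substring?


KMP-style automaton: 2 progress states + 1 absorbing accept = 3
Minimal DFA: 3 states


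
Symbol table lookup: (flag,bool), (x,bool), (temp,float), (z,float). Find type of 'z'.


Lookup 'z' → type float


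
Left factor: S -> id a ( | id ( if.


Common prefix: 'id'
Factored: S -> id S', S' -> a ( | ( if


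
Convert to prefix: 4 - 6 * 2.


'*' binds tighter: tree is (- 4 (* 6 2))
Prefix: - 4 * 6 2


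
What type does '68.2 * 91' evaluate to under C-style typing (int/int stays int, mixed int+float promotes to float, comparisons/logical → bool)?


Operand types: float * int
Rule: mixed int/float promotes to float; int/int stays int
Result type: float


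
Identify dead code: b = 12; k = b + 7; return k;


b is read by k's definition; k is returned
No dead code


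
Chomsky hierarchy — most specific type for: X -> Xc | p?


Left-linear: every RHS is a terminal or one nonterminal followed by a terminal
Classification: Type 3 (Regular)


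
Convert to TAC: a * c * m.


Break into single-operator statements:
t1 = a * c
t2 = t1 * m


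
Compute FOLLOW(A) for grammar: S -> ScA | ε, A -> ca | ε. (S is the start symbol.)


$ ∈ FOLLOW(S). For each A -> αBβ: add FIRST(β)\{ε} to FOLLOW(B); if β nullable, add FOLLOW(A).
FOLLOW(A) = {$, c}


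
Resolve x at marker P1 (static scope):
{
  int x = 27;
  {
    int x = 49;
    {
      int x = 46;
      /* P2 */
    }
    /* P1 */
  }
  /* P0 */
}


x declared in the same block as P1
x = 49


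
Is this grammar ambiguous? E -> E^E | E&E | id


'id^id&id' has two parse trees (no precedence encoded between ^ and &)
Ambiguous


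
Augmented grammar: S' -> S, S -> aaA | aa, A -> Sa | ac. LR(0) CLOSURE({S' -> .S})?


Start: S' -> .S
For each item with dot before a nonterminal B, add B -> .γ for every B-production
Closure: [S' -> .S, S -> .aaA, S -> .aa]


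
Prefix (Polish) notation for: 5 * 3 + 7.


left-to-right (same/higher precedence on left): tree is (+ (* 5 3) 7)
Prefix: + * 5 3 7


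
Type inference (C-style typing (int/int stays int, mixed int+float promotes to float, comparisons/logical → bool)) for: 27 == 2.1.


Operand types: int == float
Rule: comparison yields bool
Result type: bool


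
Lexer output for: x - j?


Scan left to right, longest-match per lexeme
Tokens: ID(x), OP(-), ID(j)


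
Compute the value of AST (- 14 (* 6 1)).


Evaluate inner: (* 6 1) = 6
Evaluate root: (- 14 6) = 8
Result: 8


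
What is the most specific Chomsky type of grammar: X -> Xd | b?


Left-linear: every RHS is a terminal or one nonterminal followed by a terminal
Classification: Type 3 (Regular)


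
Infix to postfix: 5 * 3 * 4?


Left to right (same or higher precedence on left)
Postfix: 5 3 * 4 *


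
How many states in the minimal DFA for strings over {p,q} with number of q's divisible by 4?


Track (count of q) mod 4: states 0..3, accept at 0
Minimal DFA: 4 states


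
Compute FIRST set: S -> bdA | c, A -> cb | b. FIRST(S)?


Per alternative of S: FIRST(bdA) = {b}; FIRST(c) = {c}
FIRST(S) = {b, c}


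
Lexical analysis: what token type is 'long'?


Pattern: reserved word
Type: KEYWORD


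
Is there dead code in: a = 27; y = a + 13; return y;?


a is read by y's definition; y is returned
No dead code


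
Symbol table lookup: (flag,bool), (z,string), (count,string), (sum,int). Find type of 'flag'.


Lookup 'flag' → type bool


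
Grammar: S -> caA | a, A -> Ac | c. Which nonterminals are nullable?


A nonterminal is nullable iff some alternative derives ε (directly, or every symbol in it is nullable)
Nullable: {}


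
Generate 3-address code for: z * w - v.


Break into single-operator statements:
t1 = z * w
t2 = t1 - v


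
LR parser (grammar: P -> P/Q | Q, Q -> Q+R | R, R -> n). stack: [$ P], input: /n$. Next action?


shift '/' to continue P -> P/Q
Action: shift


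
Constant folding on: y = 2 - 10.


2 - 10 = -8 at compile time
Optimized: y = -8


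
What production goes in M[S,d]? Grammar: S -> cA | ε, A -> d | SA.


For [S, d]: ε is nullable and 'd' ∈ FOLLOW(S)
Entry: S -> ε


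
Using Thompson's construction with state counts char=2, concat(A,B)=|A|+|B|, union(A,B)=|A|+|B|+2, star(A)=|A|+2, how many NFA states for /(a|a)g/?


Syntax tree has 3 char leaf(s), 1 union(s), 0 star(s)
chars contribute 3×2 = 6; each union adds +2; each star adds +2
Total: 6 + 2 + 0 = 8 states


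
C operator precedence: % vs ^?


'%' is multiplicative (level 10); '^' is bitwise XOR (level 4)
Higher level binds tighter
'%' has higher precedence than '^'


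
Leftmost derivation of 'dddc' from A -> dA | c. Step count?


Derivation: A => dA => ddA => dddA => dddc
Steps: 4


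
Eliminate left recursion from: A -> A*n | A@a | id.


Left-recursive alternatives: A*n, A@a; non-recursive: id
Introduce A': A -> idA', A' -> *nA' | @aA' | ε


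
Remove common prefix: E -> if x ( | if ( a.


Common prefix: 'if'
Factored: E -> if E', E' -> x ( | ( a


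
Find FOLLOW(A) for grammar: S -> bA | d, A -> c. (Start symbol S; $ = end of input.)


$ ∈ FOLLOW(S). For each A -> αBβ: add FIRST(β)\{ε} to FOLLOW(B); if β nullable, add FOLLOW(A).
FOLLOW(A) = {$}


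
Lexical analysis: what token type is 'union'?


Pattern: reserved word
Type: KEYWORD


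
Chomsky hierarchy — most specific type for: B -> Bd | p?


Left-linear: every RHS is a terminal or one nonterminal followed by a terminal
Classification: Type 3 (Regular)


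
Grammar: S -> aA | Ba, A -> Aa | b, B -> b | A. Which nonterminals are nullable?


A nonterminal is nullable iff some alternative derives ε (directly, or every symbol in it is nullable)
Nullable: {}


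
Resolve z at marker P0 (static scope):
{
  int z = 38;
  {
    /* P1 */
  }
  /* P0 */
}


z declared in the same block as P0
z = 38


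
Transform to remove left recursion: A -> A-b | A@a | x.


Left-recursive alternatives: A-b, A@a; non-recursive: x
Introduce A': A -> xA', A' -> -bA' | @aA' | ε


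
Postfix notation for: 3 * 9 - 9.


Left to right (same or higher precedence on left)
Postfix: 3 9 * 9 -


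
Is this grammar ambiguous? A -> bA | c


right-linear, alternatives start with distinct terminals 'b' vs 'c': unique leftmost derivation
Unambiguous


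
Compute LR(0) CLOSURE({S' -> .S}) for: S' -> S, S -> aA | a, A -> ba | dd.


Start: S' -> .S
For each item with dot before a nonterminal B, add B -> .γ for every B-production
Closure: [S' -> .S, S -> .aA, S -> .a]


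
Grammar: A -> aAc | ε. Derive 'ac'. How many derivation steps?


Derivation: A => aAc => ac
Steps: 2


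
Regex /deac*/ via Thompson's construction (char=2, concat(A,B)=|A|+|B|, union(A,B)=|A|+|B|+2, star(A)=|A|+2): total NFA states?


Syntax tree has 4 char leaf(s), 0 union(s), 1 star(s)
chars contribute 4×2 = 8; each union adds +2; each star adds +2
Total: 8 + 0 + 2 = 10 states


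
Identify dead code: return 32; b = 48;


statement follows a return and is unreachable
Dead: 'b = 48'


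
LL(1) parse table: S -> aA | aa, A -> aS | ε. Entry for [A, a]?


For [A, a]: 'a' ∈ FIRST(aS)
Entry: A -> aS


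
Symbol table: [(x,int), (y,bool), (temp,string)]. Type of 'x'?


Lookup 'x' → type int


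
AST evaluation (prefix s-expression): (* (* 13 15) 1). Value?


Evaluate inner: (* 13 15) = 195
Evaluate root: (* 195 1) = 195
Result: 195


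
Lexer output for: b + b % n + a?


Scan left to right, longest-match per lexeme
Tokens: ID(b), OP(+), ID(b), OP(%), ID(n), OP(+), ID(a)


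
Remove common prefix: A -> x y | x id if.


Common prefix: 'x'
Factored: A -> x A', A' -> y | id if


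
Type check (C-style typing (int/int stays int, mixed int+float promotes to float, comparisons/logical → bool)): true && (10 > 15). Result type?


Operand types: bool && bool
Rule: logical operators take bool operands and yield bool
Result type: bool


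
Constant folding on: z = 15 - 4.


15 - 4 = 11 at compile time
Optimized: z = 11


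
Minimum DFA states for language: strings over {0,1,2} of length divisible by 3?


Track length mod 3: states 0..2, accept at 0
Minimal DFA: 3 states


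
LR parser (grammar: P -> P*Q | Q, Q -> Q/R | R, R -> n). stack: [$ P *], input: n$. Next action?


no handle ('P*' is not any RHS); shift 'n'
Action: shift


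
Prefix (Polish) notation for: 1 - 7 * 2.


'*' binds tighter: tree is (- 1 (* 7 2))
Prefix: - 1 * 7 2


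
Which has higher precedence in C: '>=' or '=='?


'>=' is relational (level 7); '==' is equality (level 6)
Higher level binds tighter
'>=' has higher precedence than '=='


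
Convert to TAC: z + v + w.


Break into single-operator statements:
t1 = z + v
t2 = t1 + w


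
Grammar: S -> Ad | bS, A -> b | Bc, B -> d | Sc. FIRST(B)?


Per alternative of B: FIRST(d) = {d}; FIRST(Sc) = {b, d}
FIRST(B) = {b, d}


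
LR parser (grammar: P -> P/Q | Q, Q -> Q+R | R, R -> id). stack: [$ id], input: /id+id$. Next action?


'id' on top is the handle for R -> id
Action: reduce (R -> id)


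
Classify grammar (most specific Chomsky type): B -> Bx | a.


Left-linear: every RHS is a terminal or one nonterminal followed by a terminal
Classification: Type 3 (Regular)


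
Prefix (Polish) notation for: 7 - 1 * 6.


'*' binds tighter: tree is (- 7 (* 1 6))
Prefix: - 7 * 1 6


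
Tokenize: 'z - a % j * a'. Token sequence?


Scan left to right, longest-match per lexeme
Tokens: ID(z), OP(-), ID(a), OP(%), ID(j), OP(*), ID(a)


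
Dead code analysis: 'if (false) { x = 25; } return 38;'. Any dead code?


condition is constant false, so the whole block is unreachable
Dead: 'if (false) { x = 25; }'


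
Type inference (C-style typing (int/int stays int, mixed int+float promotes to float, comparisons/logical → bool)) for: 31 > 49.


Operand types: int > int
Rule: comparison yields bool
Result type: bool


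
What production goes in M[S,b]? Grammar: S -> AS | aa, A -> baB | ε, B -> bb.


For [S, b]: 'b' ∈ FIRST(AS)
Entry: S -> AS


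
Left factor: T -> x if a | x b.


Common prefix: 'x'
Factored: T -> x T', T' -> if a | b


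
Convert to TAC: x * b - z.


Break into single-operator statements:
t1 = x * b
t2 = t1 - z


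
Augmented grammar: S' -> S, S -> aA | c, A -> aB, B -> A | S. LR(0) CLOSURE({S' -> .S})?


Start: S' -> .S
For each item with dot before a nonterminal B, add B -> .γ for every B-production
Closure: [S' -> .S, S -> .aA, S -> .c]


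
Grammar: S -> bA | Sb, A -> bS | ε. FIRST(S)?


Per alternative of S: FIRST(bA) = {b}; FIRST(Sb) = {b}
FIRST(S) = {b}


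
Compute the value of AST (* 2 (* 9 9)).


Evaluate inner: (* 9 9) = 81
Evaluate root: (* 2 81) = 162
Result: 162


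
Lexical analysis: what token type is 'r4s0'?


Pattern: letter/underscore followed by alphanumerics, not a keyword
Type: IDENTIFIER


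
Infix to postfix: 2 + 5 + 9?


Left to right (same or higher precedence on left)
Postfix: 2 5 + 9 +


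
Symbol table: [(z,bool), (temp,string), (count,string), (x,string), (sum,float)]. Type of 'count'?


Lookup 'count' → type string


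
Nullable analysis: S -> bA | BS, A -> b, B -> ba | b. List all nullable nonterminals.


A nonterminal is nullable iff some alternative derives ε (directly, or every symbol in it is nullable)
Nullable: {}


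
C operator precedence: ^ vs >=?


'>=' is relational (level 7); '^' is bitwise XOR (level 4)
Higher level binds tighter
'>=' has higher precedence than '^'


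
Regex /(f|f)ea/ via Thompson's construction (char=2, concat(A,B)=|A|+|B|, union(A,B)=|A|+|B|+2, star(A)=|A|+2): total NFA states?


Syntax tree has 4 char leaf(s), 1 union(s), 0 star(s)
chars contribute 4×2 = 8; each union adds +2; each star adds +2
Total: 8 + 2 + 0 = 10 states


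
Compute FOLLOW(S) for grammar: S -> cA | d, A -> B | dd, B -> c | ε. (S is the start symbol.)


$ ∈ FOLLOW(S). For each A -> αBβ: add FIRST(β)\{ε} to FOLLOW(B); if β nullable, add FOLLOW(A).
FOLLOW(S) = {$}


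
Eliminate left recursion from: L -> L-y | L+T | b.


Left-recursive alternatives: L-y, L+T; non-recursive: b
Introduce L': L -> bL', L' -> -yL' | +TL' | ε


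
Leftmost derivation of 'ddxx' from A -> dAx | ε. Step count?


Derivation: A => dAx => ddAxx => ddxx
Steps: 3


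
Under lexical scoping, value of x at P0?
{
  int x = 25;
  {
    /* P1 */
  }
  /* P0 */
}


x declared in the same block as P0
x = 25


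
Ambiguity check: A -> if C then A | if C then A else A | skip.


dangling else: 'if C then if C then skip else skip' parses two ways
Ambiguous


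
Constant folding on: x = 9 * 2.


9 * 2 = 18 at compile time
Optimized: x = 18


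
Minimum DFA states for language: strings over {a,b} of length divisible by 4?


Track length mod 4: states 0..3, accept at 0
Minimal DFA: 4 states


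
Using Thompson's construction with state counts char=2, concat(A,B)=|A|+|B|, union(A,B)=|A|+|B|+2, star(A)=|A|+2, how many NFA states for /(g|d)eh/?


Syntax tree has 4 char leaf(s), 1 union(s), 0 star(s)
chars contribute 4×2 = 8; each union adds +2; each star adds +2
Total: 8 + 2 + 0 = 10 states


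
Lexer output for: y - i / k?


Scan left to right, longest-match per lexeme
Tokens: ID(y), OP(-), ID(i), OP(/), ID(k)


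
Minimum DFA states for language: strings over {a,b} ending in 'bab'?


Track the longest suffix of input matching a prefix of 'bab': 4 classes (prefixes of length 0..3)
Minimal DFA: 4 states


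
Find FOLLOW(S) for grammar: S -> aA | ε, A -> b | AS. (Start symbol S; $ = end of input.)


$ ∈ FOLLOW(S). For each A -> αBβ: add FIRST(β)\{ε} to FOLLOW(B); if β nullable, add FOLLOW(A).
FOLLOW(S) = {$, a}


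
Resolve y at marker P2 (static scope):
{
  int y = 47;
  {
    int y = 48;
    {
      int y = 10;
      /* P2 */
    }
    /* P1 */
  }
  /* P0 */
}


y declared in the same block as P2
y = 10


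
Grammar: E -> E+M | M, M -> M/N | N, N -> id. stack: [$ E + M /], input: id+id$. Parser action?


no handle; shift 'id'
Action: shift


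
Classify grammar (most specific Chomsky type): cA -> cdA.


LHS has context (more than one symbol) and |LHS| ≤ |RHS|
Classification: Type 1 (Context-Sensitive)


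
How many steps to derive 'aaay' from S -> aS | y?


Derivation: S => aS => aaS => aaaS => aaay
Steps: 4


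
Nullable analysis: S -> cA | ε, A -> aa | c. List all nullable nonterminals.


A nonterminal is nullable iff some alternative derives ε (directly, or every symbol in it is nullable)
Nullable: {S}


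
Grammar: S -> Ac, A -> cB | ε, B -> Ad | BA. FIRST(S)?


Per alternative of S: FIRST(Ac) = {c}
FIRST(S) = {c}


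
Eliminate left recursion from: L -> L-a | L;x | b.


Left-recursive alternatives: L-a, L;x; non-recursive: b
Introduce L': L -> bL', L' -> -aL' | ;xL' | ε


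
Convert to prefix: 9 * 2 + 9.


left-to-right (same/higher precedence on left): tree is (+ (* 9 2) 9)
Prefix: + * 9 2 9


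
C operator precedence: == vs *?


'*' is multiplicative (level 10); '==' is equality (level 6)
Higher level binds tighter
'*' has higher precedence than '=='


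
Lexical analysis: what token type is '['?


Pattern: delimiter/punctuation
Type: PUNCTUATION


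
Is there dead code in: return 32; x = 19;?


statement follows a return and is unreachable
Dead: 'x = 19'


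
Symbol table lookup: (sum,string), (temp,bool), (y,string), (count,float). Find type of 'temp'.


Lookup 'temp' → type bool


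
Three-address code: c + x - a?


Break into single-operator statements:
t1 = c + x
t2 = t1 - a


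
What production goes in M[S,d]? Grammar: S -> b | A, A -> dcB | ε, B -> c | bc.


For [S, d]: 'd' ∈ FIRST(A)
Entry: S -> A


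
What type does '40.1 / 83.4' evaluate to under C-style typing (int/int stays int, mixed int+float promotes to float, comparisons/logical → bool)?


Operand types: float / float
Rule: mixed int/float promotes to float; int/int stays int
Result type: float


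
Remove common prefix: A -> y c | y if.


Common prefix: 'y'
Factored: A -> y A', A' -> c | if


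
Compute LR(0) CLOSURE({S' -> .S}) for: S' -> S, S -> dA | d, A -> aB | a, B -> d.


Start: S' -> .S
For each item with dot before a nonterminal B, add B -> .γ for every B-production
Closure: [S' -> .S, S -> .dA, S -> .d]


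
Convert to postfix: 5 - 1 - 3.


Left to right (same or higher precedence on left)
Postfix: 5 1 - 3 -


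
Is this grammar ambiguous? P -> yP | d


right-linear, alternatives start with distinct terminals 'y' vs 'd': unique leftmost derivation
Unambiguous


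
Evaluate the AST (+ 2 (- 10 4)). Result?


Evaluate inner: (- 10 4) = 6
Evaluate root: (+ 2 6) = 8
Result: 8


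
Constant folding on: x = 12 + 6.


12 + 6 = 18 at compile time
Optimized: x = 18


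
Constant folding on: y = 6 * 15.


6 * 15 = 90 at compile time
Optimized: y = 90


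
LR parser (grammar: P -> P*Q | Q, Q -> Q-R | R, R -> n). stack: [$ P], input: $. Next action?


start symbol P on stack, input exhausted
Action: accept


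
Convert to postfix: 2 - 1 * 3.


* has higher precedence, evaluate 1*3 first
Postfix: 2 1 3 * -


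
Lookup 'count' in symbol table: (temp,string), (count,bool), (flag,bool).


Lookup 'count' → type bool


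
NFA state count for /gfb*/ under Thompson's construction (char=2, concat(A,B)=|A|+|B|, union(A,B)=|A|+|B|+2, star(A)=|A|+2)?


Syntax tree has 3 char leaf(s), 0 union(s), 1 star(s)
chars contribute 3×2 = 6; each union adds +2; each star adds +2
Total: 6 + 0 + 2 = 8 states


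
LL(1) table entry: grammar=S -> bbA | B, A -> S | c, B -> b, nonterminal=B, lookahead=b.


For [B, b]: 'b' ∈ FIRST(b)
Entry: B -> b


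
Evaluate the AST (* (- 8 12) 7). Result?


Evaluate inner: (- 8 12) = -4
Evaluate root: (* -4 7) = -28
Result: -28


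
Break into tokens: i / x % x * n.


Scan left to right, longest-match per lexeme
Tokens: ID(i), OP(/), ID(x), OP(%), ID(x), OP(*), ID(n)


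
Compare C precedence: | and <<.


'<<' is shift (level 8); '|' is bitwise OR (level 3)
Higher level binds tighter
'<<' has higher precedence than '|'


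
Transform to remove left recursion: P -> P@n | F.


Left-recursive alternatives: P@n; non-recursive: F
Introduce P': P -> FP', P' -> @nP' | ε


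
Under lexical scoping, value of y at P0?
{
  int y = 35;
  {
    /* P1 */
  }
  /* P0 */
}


y declared in the same block as P0
y = 35


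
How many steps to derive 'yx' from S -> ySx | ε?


Derivation: S => ySx => yx
Steps: 2


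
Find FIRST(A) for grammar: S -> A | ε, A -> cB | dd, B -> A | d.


Per alternative of A: FIRST(cB) = {c}; FIRST(dd) = {d}
FIRST(A) = {c, d}


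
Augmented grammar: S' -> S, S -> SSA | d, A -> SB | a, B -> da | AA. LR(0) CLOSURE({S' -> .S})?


Start: S' -> .S
For each item with dot before a nonterminal B, add B -> .γ for every B-production
Closure: [S' -> .S, S -> .SSA, S -> .d]


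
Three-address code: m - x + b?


Break into single-operator statements:
t1 = m - x
t2 = t1 + b


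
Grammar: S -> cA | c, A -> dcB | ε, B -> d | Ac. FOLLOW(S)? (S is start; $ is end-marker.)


$ ∈ FOLLOW(S). For each A -> αBβ: add FIRST(β)\{ε} to FOLLOW(B); if β nullable, add FOLLOW(A).
FOLLOW(S) = {$}


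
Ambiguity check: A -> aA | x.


right-linear, alternatives start with distinct terminals 'a' vs 'x': unique leftmost derivation
Unambiguous


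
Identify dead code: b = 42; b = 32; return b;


first assignment to b is overwritten before any read
Dead: 'b = 42'


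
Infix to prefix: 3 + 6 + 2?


left-to-right (same/higher precedence on left): tree is (+ (+ 3 6) 2)
Prefix: + + 3 6 2


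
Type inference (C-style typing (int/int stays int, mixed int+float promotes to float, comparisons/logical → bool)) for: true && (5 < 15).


Operand types: bool && bool
Rule: logical operators take bool operands and yield bool
Result type: bool


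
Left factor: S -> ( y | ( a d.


Common prefix: '('
Factored: S -> ( S', S' -> y | a d


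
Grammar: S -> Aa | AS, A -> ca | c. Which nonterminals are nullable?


A nonterminal is nullable iff some alternative derives ε (directly, or every symbol in it is nullable)
Nullable: {}


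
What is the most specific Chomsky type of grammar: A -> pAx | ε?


Single nonterminal LHS, but p^n x^n is not regular
Classification: Type 2 (Context-Free)


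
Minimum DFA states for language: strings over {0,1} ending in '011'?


Track the longest suffix of input matching a prefix of '011': 4 classes (prefixes of length 0..3)
Minimal DFA: 4 states


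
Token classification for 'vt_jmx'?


Pattern: letter/underscore followed by alphanumerics, not a keyword
Type: IDENTIFIER


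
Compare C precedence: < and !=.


'<' is relational (level 7); '!=' is equality (level 6)
Higher level binds tighter
'<' has higher precedence than '!='


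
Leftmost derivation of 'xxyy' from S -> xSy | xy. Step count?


Derivation: S => xSy => xxyy
Steps: 2


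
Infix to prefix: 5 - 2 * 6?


'*' binds tighter: tree is (- 5 (* 2 6))
Prefix: - 5 * 2 6


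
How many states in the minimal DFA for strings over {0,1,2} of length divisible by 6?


Track length mod 6: states 0..5, accept at 0
Minimal DFA: 6 states


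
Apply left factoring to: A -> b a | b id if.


Common prefix: 'b'
Factored: A -> b A', A' -> a | id if


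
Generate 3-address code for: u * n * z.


Break into single-operator statements:
t1 = u * n
t2 = t1 * z


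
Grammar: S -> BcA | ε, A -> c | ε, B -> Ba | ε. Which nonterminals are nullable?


A nonterminal is nullable iff some alternative derives ε (directly, or every symbol in it is nullable)
Nullable: {A, B, S}


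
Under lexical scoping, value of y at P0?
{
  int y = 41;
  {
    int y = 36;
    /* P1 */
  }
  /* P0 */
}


y declared in the same block as P0
y = 41


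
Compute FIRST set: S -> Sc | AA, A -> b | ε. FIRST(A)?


Per alternative of A: FIRST(b) = {b}; FIRST(ε) = {ε}
FIRST(A) = {b, ε}


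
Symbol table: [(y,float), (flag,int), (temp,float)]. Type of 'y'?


Lookup 'y' → type float


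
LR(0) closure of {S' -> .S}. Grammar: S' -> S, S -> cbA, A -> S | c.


Start: S' -> .S
For each item with dot before a nonterminal B, add B -> .γ for every B-production
Closure: [S' -> .S, S -> .cbA]


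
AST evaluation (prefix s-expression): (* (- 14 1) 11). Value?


Evaluate inner: (- 14 1) = 13
Evaluate root: (* 13 11) = 143
Result: 143


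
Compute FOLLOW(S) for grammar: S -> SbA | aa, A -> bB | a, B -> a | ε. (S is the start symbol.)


$ ∈ FOLLOW(S). For each A -> αBβ: add FIRST(β)\{ε} to FOLLOW(B); if β nullable, add FOLLOW(A).
FOLLOW(S) = {$, b}


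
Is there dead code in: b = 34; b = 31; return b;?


first assignment to b is overwritten before any read
Dead: 'b = 34'


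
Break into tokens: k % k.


Scan left to right, longest-match per lexeme
Tokens: ID(k), OP(%), ID(k)


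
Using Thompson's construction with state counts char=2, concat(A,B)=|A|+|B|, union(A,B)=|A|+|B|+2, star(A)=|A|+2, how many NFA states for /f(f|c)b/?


Syntax tree has 4 char leaf(s), 1 union(s), 0 star(s)
chars contribute 4×2 = 8; each union adds +2; each star adds +2
Total: 8 + 2 + 0 = 10 states


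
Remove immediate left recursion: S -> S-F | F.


Left-recursive alternatives: S-F; non-recursive: F
Introduce S': S -> FS', S' -> -FS' | ε


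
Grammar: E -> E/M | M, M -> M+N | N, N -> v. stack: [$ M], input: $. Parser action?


lookahead ∉ {+} so M won't extend; reduce E -> M
Action: reduce (E -> M)


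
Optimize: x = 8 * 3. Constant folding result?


8 * 3 = 24 at compile time
Optimized: x = 24


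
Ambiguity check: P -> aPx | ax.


balanced a^n…x^n: each string has a unique parse
Unambiguous


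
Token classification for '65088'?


Pattern: digits only
Type: INTEGER_LITERAL


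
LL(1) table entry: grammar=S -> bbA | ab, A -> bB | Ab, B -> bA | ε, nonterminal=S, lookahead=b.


For [S, b]: 'b' ∈ FIRST(bbA)
Entry: S -> bbA


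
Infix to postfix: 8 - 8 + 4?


Left to right (same or higher precedence on left)
Postfix: 8 8 - 4 +


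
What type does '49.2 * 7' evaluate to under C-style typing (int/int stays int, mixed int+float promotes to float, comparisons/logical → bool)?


Operand types: float * int
Rule: mixed int/float promotes to float; int/int stays int
Result type: float


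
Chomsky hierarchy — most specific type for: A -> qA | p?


Right-linear: every RHS is a terminal or a terminal followed by one nonterminal
Classification: Type 3 (Regular)


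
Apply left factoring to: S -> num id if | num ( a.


Common prefix: 'num'
Factored: S -> num S', S' -> id if | ( a


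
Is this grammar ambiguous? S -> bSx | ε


balanced b^n…x^n: each string has a unique parse
Unambiguous


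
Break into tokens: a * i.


Scan left to right, longest-match per lexeme
Tokens: ID(a), OP(*), ID(i)


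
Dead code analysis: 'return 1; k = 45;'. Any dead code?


statement follows a return and is unreachable
Dead: 'k = 45'


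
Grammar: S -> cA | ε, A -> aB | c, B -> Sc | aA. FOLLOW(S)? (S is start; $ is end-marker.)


$ ∈ FOLLOW(S). For each A -> αBβ: add FIRST(β)\{ε} to FOLLOW(B); if β nullable, add FOLLOW(A).
FOLLOW(S) = {$, c}


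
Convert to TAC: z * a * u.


Break into single-operator statements:
t1 = z * a
t2 = t1 * u


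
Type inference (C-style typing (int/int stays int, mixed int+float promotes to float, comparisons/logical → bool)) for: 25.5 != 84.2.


Operand types: float != float
Rule: comparison yields bool
Result type: bool


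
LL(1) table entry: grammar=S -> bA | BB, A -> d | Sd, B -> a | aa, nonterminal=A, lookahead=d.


For [A, d]: 'd' ∈ FIRST(d)
Entry: A -> d


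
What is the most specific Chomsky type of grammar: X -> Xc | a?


Left-linear: every RHS is a terminal or one nonterminal followed by a terminal
Classification: Type 3 (Regular)


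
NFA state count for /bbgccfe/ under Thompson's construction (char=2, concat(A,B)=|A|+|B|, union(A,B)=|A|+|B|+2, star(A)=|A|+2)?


Syntax tree has 7 char leaf(s), 0 union(s), 0 star(s)
chars contribute 7×2 = 14; each union adds +2; each star adds +2
Total: 14 + 0 + 0 = 14 states


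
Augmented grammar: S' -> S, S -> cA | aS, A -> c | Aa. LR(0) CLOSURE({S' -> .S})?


Start: S' -> .S
For each item with dot before a nonterminal B, add B -> .γ for every B-production
Closure: [S' -> .S, S -> .cA, S -> .aS]


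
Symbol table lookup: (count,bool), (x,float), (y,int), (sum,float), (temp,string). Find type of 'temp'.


Lookup 'temp' → type string


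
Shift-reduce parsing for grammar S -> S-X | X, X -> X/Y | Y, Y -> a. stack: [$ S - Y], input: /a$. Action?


'Y' (not preceded by X/) is the handle for X -> Y
Action: reduce (X -> Y)


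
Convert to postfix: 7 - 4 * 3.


* has higher precedence, evaluate 4*3 first
Postfix: 7 4 3 * -


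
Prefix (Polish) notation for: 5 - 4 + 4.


left-to-right (same/higher precedence on left): tree is (+ (- 5 4) 4)
Prefix: + - 5 4 4


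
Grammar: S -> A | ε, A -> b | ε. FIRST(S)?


Per alternative of S: FIRST(A) = {b, ε}; FIRST(ε) = {ε}
FIRST(S) = {b, ε}


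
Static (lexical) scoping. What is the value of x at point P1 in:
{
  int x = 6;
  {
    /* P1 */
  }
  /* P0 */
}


P1's block does not declare x; resolves to the enclosing declaration at depth 0
x = 6


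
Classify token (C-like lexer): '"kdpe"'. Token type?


Pattern: double-quoted sequence
Type: STRING_LITERAL


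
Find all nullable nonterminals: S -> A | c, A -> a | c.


A nonterminal is nullable iff some alternative derives ε (directly, or every symbol in it is nullable)
Nullable: {}


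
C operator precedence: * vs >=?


'*' is multiplicative (level 10); '>=' is relational (level 7)
Higher level binds tighter
'*' has higher precedence than '>='


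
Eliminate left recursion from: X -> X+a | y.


Left-recursive alternatives: X+a; non-recursive: y
Introduce X': X -> yX', X' -> +aX' | ε


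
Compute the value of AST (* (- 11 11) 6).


Evaluate inner: (- 11 11) = 0
Evaluate root: (* 0 6) = 0
Result: 0


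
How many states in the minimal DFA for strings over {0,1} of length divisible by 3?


Track length mod 3: states 0..2, accept at 0
Minimal DFA: 3 states


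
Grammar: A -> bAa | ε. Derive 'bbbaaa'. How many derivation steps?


Derivation: A => bAa => bbAaa => bbbAaaa => bbbaaa
Steps: 4


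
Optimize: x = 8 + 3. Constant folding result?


8 + 3 = 11 at compile time
Optimized: x = 11


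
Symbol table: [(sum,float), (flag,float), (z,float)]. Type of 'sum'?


Lookup 'sum' → type float


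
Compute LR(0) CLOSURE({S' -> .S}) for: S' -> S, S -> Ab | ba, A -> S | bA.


Start: S' -> .S
For each item with dot before a nonterminal B, add B -> .γ for every B-production
Closure: [S' -> .S, S -> .Ab, S -> .ba, A -> .S, A -> .bA]


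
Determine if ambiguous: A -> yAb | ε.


balanced y^n…b^n: each string has a unique parse
Unambiguous


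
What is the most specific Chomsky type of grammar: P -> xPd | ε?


Single nonterminal LHS, but x^n d^n is not regular
Classification: Type 2 (Context-Free)


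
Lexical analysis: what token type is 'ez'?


Pattern: letter/underscore followed by alphanumerics, not a keyword
Type: IDENTIFIER


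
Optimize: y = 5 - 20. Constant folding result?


5 - 20 = -15 at compile time
Optimized: y = -15


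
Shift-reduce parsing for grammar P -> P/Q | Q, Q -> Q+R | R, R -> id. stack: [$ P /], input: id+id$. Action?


no handle ('P/' is not any RHS); shift 'id'
Action: shift


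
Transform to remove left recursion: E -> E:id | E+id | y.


Left-recursive alternatives: E:id, E+id; non-recursive: y
Introduce E': E -> yE', E' -> :idE' | +idE' | ε


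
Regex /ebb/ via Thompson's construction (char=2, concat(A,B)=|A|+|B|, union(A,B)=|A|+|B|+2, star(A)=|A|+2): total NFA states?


Syntax tree has 3 char leaf(s), 0 union(s), 0 star(s)
chars contribute 3×2 = 6; each union adds +2; each star adds +2
Total: 6 + 0 + 0 = 6 states


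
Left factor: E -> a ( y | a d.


Common prefix: 'a'
Factored: E -> a E', E' -> ( y | d


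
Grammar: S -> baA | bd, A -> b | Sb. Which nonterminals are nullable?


A nonterminal is nullable iff some alternative derives ε (directly, or every symbol in it is nullable)
Nullable: {}
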